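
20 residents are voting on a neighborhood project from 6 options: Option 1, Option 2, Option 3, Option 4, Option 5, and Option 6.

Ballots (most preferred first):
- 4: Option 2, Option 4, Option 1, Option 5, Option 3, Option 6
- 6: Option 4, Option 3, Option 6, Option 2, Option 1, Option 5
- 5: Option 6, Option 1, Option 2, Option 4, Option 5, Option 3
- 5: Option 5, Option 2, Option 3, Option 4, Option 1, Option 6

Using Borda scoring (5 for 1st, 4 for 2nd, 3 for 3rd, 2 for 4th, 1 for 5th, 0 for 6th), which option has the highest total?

Option 2

Option 1: 4×3 + 6×1 + 5×4 + 5×1 = 43
Option 2: 4×5 + 6×2 + 5×3 + 5×4 = 67
Option 3: 4×1 + 6×4 + 5×0 + 5×3 = 43
Option 4: 4×4 + 6×5 + 5×2 + 5×2 = 66
Option 5: 4×2 + 6×0 + 5×1 + 5×5 = 38
Option 6: 4×0 + 6×3 + 5×5 + 5×0 = 43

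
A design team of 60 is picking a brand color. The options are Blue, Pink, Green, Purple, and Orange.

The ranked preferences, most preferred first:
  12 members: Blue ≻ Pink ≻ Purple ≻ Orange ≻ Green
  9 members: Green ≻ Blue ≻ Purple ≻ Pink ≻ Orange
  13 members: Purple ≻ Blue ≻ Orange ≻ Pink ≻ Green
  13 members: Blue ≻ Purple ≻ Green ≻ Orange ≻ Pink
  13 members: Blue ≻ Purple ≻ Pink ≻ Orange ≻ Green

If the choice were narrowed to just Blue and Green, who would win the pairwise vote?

Blue

Blue is ranked above Green on 51 ballots; Green above Blue on 9.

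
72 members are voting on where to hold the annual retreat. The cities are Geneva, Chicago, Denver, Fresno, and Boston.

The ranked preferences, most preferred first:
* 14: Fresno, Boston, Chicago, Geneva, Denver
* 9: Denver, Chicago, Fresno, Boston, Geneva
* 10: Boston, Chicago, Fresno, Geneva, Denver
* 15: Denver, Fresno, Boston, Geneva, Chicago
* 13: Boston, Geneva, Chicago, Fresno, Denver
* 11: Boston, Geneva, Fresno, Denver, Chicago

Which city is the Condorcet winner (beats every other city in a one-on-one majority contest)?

Fresno

Fresno vs Geneva: 48–24
Fresno vs Chicago: 40–32
Fresno vs Denver: 48–24
Fresno vs Boston: 38–34
Fresno beats every other city.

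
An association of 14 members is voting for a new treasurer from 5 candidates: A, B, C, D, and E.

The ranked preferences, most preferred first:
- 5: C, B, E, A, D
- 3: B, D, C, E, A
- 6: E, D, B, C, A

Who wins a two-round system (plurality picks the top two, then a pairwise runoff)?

Round 1 first-place votes: A 0, B 3, C 5, D 0, E 6. E and C advance.
Runoff: E is ranked above C on 6 ballots, C above E on 8.

C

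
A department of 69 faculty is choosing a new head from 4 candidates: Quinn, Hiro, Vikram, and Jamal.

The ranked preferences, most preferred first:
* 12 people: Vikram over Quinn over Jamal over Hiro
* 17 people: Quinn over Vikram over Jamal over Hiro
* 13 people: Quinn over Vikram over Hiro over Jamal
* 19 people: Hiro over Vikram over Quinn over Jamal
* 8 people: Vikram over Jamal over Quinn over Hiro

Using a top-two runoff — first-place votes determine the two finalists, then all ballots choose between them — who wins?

Round 1 first-place votes: Quinn 30, Hiro 19, Vikram 20, Jamal 0. Quinn and Vikram advance.
Runoff: Quinn is ranked above Vikram on 30 ballots, Vikram above Quinn on 39.

Vikram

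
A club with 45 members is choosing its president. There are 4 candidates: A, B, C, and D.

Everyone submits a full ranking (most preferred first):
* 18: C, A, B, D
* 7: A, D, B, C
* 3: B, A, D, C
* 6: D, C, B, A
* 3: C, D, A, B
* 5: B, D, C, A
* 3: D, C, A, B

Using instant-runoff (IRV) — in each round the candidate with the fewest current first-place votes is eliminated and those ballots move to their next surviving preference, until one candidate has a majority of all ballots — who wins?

Round 1: A 7, B 8, C 21, D 9. A eliminated.
Round 2: B 8, C 21, D 16. B eliminated.
Round 3: C 21, D 24. D has a majority (≥23).

D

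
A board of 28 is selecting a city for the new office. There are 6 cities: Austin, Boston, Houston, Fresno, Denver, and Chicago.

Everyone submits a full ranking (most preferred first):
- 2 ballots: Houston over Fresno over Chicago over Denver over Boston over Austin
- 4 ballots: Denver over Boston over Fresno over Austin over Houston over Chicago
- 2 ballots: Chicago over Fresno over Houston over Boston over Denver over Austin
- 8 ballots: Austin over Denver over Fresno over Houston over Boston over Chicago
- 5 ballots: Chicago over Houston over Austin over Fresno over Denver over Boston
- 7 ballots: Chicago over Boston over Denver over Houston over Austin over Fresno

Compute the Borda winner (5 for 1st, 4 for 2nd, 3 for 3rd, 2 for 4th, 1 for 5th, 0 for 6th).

Austin: 2×0 + 4×2 + 2×0 + 8×5 + 5×3 + 7×1 = 70
Boston: 2×1 + 4×4 + 2×2 + 8×1 + 5×0 + 7×4 = 58
Houston: 2×5 + 4×1 + 2×3 + 8×2 + 5×4 + 7×2 = 70
Fresno: 2×4 + 4×3 + 2×4 + 8×3 + 5×2 + 7×0 = 62
Denver: 2×2 + 4×5 + 2×1 + 8×4 + 5×1 + 7×3 = 84
Chicago: 2×3 + 4×0 + 2×5 + 8×0 + 5×5 + 7×5 = 76

Denver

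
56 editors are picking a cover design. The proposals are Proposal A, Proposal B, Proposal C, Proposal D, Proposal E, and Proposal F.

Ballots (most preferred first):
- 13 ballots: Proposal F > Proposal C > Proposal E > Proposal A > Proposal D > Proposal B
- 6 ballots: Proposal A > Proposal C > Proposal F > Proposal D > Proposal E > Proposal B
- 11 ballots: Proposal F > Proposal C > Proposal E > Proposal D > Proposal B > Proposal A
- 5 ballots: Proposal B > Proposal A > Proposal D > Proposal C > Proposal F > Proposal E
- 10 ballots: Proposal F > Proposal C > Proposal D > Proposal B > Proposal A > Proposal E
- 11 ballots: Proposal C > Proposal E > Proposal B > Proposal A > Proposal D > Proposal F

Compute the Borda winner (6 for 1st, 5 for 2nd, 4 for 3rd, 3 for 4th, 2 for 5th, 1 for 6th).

Proposal A: 13×3 + 6×6 + 11×1 + 5×5 + 10×2 + 11×3 = 164
Proposal B: 13×1 + 6×1 + 11×2 + 5×6 + 10×3 + 11×4 = 145
Proposal C: 13×5 + 6×5 + 11×5 + 5×3 + 10×5 + 11×6 = 281
Proposal D: 13×2 + 6×3 + 11×3 + 5×4 + 10×4 + 11×2 = 159
Proposal E: 13×4 + 6×2 + 11×4 + 5×1 + 10×1 + 11×5 = 178
Proposal F: 13×6 + 6×4 + 11×6 + 5×2 + 10×6 + 11×1 = 249

Proposal C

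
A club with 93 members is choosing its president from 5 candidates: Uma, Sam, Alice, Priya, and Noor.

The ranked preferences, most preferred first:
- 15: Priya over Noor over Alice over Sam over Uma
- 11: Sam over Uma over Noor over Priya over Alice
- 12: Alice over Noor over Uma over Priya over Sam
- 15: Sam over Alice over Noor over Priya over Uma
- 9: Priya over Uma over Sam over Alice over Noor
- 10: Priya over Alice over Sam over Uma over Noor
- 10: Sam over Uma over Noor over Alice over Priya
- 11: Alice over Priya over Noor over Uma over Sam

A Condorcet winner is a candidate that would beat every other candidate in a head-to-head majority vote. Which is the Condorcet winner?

Alice

Alice vs Uma: 63–30
Alice vs Sam: 48–45
Alice vs Priya: 48–45
Alice vs Noor: 57–36
Alice beats every other candidate.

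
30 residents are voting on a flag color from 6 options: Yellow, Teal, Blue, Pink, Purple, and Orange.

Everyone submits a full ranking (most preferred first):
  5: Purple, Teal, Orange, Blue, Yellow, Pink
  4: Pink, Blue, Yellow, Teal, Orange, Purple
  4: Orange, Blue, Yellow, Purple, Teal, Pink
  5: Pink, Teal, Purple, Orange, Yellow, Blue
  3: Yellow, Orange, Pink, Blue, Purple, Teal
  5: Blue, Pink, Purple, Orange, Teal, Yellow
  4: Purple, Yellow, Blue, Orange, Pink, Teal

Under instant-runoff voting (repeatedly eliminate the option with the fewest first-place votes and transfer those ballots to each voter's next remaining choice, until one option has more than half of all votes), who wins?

Pink

Round 1: Yellow 3, Teal 0, Blue 5, Pink 9, Purple 9, Orange 4. Teal eliminated.
Round 2: Yellow 3, Blue 5, Pink 9, Purple 9, Orange 4. Yellow eliminated.
Round 3: Blue 5, Pink 9, Purple 9, Orange 7. Blue eliminated.
Round 4: Pink 14, Purple 9, Orange 7. Orange eliminated.
Round 5: Pink 17, Purple 13. Pink has a majority (≥16).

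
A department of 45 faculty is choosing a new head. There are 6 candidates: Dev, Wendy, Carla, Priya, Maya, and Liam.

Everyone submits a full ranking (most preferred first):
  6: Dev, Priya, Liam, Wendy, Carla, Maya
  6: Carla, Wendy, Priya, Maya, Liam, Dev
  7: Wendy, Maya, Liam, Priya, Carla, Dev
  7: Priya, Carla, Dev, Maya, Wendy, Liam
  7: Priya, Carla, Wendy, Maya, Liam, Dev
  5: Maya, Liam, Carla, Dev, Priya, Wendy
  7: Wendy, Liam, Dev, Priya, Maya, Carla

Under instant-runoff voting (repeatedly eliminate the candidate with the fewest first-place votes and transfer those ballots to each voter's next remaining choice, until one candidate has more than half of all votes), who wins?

Round 1: Dev 6, Wendy 14, Carla 6, Priya 14, Maya 5, Liam 0. Liam eliminated.
Round 2: Dev 6, Wendy 14, Carla 6, Priya 14, Maya 5. Maya eliminated.
Round 3: Dev 6, Wendy 14, Carla 11, Priya 14. Dev eliminated.
Round 4: Wendy 14, Carla 11, Priya 20. Carla eliminated.
Round 5: Wendy 20, Priya 25. Priya has a majority (≥23).

Priya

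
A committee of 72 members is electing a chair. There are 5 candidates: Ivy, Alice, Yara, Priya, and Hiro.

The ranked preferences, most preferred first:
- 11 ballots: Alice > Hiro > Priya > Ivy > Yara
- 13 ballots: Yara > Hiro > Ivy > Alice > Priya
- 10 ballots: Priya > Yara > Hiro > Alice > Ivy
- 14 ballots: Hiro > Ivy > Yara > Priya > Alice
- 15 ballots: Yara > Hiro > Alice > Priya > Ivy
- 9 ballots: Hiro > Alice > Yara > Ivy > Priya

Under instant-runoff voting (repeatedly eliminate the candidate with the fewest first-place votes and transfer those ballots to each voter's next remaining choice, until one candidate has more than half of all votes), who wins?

Yara

Round 1: Ivy 0, Alice 11, Yara 28, Priya 10, Hiro 23. Ivy eliminated.
Round 2: Alice 11, Yara 28, Priya 10, Hiro 23. Priya eliminated.
Round 3: Alice 11, Yara 38, Hiro 23. Yara has a majority (≥37).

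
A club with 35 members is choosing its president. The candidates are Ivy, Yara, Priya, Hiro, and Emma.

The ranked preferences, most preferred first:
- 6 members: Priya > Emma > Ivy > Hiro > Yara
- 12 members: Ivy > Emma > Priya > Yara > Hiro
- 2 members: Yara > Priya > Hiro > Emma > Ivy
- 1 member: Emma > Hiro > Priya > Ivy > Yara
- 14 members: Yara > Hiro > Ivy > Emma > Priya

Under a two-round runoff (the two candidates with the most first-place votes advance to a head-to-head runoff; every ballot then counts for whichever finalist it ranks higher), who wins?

Ivy

Round 1 first-place votes: Ivy 12, Yara 16, Priya 6, Hiro 0, Emma 1. Yara and Ivy advance.
Runoff: Yara is ranked above Ivy on 16 ballots, Ivy above Yara on 19.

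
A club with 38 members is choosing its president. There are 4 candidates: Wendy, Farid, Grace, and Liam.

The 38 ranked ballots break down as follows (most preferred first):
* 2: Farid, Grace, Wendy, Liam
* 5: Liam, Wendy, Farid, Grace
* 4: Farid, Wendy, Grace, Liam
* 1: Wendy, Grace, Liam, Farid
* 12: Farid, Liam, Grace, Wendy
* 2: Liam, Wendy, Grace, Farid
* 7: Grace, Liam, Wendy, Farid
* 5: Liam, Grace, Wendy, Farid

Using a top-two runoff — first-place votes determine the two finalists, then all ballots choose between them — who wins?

Liam

Round 1 first-place votes: Wendy 1, Farid 18, Grace 7, Liam 12. Farid and Liam advance.
Runoff: Farid is ranked above Liam on 18 ballots, Liam above Farid on 20.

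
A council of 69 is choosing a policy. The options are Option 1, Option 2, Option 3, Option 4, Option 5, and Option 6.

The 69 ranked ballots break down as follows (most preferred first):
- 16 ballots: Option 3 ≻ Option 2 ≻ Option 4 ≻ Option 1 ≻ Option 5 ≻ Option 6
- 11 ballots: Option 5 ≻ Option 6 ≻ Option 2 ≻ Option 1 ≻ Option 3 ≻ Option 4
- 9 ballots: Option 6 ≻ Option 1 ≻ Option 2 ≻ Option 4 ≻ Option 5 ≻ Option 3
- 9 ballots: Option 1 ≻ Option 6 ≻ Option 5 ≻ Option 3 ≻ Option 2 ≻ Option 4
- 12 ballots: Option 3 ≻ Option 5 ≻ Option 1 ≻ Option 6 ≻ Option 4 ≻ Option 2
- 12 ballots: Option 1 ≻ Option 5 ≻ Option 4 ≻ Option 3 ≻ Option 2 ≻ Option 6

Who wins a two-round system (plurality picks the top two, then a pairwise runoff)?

Option 1

Round 1 first-place votes: Option 1 21, Option 2 0, Option 3 28, Option 4 0, Option 5 11, Option 6 9. Option 3 and Option 1 advance.
Runoff: Option 3 is ranked above Option 1 on 28 ballots, Option 1 above Option 3 on 41.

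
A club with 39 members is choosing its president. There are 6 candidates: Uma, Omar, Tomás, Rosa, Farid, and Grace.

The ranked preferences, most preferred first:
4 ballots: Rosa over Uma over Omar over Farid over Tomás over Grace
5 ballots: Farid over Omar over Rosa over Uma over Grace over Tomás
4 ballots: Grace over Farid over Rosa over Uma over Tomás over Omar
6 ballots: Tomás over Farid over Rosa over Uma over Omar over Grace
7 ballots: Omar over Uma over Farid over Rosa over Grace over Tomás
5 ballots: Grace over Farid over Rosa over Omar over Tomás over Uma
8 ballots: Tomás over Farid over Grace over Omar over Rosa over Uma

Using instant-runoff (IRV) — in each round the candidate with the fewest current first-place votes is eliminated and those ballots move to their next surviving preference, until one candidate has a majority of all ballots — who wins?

Omar

Round 1: Uma 0, Omar 7, Tomás 14, Rosa 4, Farid 5, Grace 9. Uma eliminated.
Round 2: Omar 7, Tomás 14, Rosa 4, Farid 5, Grace 9. Rosa eliminated.
Round 3: Omar 11, Tomás 14, Farid 5, Grace 9. Farid eliminated.
Round 4: Omar 16, Tomás 14, Grace 9. Grace eliminated.
Round 5: Omar 21, Tomás 18. Omar has a majority (≥20).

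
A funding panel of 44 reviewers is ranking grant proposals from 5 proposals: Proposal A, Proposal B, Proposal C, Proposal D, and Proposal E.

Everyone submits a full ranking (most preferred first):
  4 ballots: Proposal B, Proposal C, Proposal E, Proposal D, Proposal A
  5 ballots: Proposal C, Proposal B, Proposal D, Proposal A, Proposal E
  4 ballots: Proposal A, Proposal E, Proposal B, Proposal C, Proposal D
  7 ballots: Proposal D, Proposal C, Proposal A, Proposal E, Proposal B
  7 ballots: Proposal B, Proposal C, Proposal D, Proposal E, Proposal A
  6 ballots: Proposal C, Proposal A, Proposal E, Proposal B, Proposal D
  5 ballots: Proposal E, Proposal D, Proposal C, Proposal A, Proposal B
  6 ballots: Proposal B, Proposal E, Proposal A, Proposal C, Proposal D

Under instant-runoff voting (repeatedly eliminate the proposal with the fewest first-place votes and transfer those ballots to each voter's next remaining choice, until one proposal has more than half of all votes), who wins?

Round 1: Proposal A 4, Proposal B 17, Proposal C 11, Proposal D 7, Proposal E 5. Proposal A eliminated.
Round 2: Proposal B 17, Proposal C 11, Proposal D 7, Proposal E 9. Proposal D eliminated.
Round 3: Proposal B 17, Proposal C 18, Proposal E 9. Proposal E eliminated.
Round 4: Proposal B 21, Proposal C 23. Proposal C has a majority (≥23).

Proposal C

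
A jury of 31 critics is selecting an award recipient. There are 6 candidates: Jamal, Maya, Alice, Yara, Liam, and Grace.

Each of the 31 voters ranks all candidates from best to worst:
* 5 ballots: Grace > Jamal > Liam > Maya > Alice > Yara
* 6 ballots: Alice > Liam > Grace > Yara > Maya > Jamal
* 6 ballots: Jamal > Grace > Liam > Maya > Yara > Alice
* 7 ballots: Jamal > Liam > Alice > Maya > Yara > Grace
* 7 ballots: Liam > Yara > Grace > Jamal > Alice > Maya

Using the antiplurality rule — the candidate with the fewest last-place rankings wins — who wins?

Last-place votes: Jamal 6, Maya 7, Alice 6, Yara 5, Liam 0, Grace 7.

Liam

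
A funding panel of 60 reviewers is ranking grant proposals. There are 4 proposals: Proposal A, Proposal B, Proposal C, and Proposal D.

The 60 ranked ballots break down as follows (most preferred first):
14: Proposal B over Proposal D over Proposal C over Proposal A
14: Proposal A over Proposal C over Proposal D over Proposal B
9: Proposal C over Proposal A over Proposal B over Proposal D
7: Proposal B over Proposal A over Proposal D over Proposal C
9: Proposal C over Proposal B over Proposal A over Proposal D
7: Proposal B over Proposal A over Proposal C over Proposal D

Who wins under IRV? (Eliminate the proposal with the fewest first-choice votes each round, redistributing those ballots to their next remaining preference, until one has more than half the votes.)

Proposal C

Round 1: Proposal A 14, Proposal B 28, Proposal C 18, Proposal D 0. Proposal D eliminated.
Round 2: Proposal A 14, Proposal B 28, Proposal C 18. Proposal A eliminated.
Round 3: Proposal B 28, Proposal C 32. Proposal C has a majority (≥31).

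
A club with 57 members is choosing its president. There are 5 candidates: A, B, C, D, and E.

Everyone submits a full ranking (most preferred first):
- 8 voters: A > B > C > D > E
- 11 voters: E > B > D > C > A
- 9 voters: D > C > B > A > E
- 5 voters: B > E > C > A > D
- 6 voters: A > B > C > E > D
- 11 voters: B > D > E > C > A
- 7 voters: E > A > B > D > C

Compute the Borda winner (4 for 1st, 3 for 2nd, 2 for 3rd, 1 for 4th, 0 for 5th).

B

A: 8×4 + 11×0 + 9×1 + 5×1 + 6×4 + 11×0 + 7×3 = 91
B: 8×3 + 11×3 + 9×2 + 5×4 + 6×3 + 11×4 + 7×2 = 171
C: 8×2 + 11×1 + 9×3 + 5×2 + 6×2 + 11×1 + 7×0 = 87
D: 8×1 + 11×2 + 9×4 + 5×0 + 6×0 + 11×3 + 7×1 = 106
E: 8×0 + 11×4 + 9×0 + 5×3 + 6×1 + 11×2 + 7×4 = 115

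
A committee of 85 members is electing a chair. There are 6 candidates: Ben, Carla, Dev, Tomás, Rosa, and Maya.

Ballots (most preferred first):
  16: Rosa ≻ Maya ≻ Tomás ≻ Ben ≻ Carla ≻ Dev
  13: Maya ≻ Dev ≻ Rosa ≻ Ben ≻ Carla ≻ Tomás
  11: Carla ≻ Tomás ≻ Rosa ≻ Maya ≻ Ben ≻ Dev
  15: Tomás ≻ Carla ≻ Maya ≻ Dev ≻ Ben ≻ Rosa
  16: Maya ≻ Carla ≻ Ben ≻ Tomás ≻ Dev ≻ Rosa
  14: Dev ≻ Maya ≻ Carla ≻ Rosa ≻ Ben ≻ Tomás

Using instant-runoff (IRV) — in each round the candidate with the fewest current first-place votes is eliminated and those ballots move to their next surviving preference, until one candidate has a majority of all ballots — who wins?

Maya

Round 1: Ben 0, Carla 11, Dev 14, Tomás 15, Rosa 16, Maya 29. Ben eliminated.
Round 2: Carla 11, Dev 14, Tomás 15, Rosa 16, Maya 29. Carla eliminated.
Round 3: Dev 14, Tomás 26, Rosa 16, Maya 29. Dev eliminated.
Round 4: Tomás 26, Rosa 16, Maya 43. Maya has a majority (≥43).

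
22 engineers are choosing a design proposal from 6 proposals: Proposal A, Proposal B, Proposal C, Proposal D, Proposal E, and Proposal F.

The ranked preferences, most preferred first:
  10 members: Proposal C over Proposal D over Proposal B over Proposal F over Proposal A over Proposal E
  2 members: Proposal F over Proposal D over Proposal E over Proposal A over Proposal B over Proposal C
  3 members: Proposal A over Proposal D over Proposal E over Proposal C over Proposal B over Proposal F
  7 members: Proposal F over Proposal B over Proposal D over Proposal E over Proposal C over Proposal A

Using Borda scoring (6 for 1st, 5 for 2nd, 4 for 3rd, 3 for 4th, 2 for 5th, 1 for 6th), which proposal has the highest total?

Proposal A: 10×2 + 2×3 + 3×6 + 7×1 = 51
Proposal B: 10×4 + 2×2 + 3×2 + 7×5 = 85
Proposal C: 10×6 + 2×1 + 3×3 + 7×2 = 85
Proposal D: 10×5 + 2×5 + 3×5 + 7×4 = 103
Proposal E: 10×1 + 2×4 + 3×4 + 7×3 = 51
Proposal F: 10×3 + 2×6 + 3×1 + 7×6 = 87

Proposal D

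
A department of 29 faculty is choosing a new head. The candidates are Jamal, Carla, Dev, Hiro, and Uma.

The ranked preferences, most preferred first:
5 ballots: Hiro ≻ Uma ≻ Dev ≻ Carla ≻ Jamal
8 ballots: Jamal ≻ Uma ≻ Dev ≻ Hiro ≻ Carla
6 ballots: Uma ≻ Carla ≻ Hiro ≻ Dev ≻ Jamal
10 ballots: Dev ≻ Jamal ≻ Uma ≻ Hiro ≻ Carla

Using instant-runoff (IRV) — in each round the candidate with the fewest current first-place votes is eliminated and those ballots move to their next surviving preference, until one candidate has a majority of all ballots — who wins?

Uma

Round 1: Jamal 8, Carla 0, Dev 10, Hiro 5, Uma 6. Carla eliminated.
Round 2: Jamal 8, Dev 10, Hiro 5, Uma 6. Hiro eliminated.
Round 3: Jamal 8, Dev 10, Uma 11. Jamal eliminated.
Round 4: Dev 10, Uma 19. Uma has a majority (≥15).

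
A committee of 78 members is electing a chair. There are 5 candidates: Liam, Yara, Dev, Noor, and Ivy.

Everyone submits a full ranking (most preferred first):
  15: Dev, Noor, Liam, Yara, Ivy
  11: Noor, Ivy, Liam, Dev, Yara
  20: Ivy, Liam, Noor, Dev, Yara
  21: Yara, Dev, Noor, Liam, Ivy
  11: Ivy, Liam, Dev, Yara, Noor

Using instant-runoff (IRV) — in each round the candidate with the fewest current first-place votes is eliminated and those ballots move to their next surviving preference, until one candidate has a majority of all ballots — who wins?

Round 1: Liam 0, Yara 21, Dev 15, Noor 11, Ivy 31. Liam eliminated.
Round 2: Yara 21, Dev 15, Noor 11, Ivy 31. Noor eliminated.
Round 3: Yara 21, Dev 15, Ivy 42. Ivy has a majority (≥40).

Ivy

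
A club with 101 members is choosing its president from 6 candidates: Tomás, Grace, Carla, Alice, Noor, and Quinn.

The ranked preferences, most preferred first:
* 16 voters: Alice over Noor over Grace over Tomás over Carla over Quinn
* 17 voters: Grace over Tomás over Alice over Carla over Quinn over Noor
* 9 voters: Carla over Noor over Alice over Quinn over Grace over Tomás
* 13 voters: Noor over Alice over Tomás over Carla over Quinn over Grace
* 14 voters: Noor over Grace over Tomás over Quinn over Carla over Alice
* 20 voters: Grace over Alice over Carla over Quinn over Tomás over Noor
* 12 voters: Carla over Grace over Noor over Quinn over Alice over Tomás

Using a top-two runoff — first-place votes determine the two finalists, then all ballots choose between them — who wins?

Noor

Round 1 first-place votes: Tomás 0, Grace 37, Carla 21, Alice 16, Noor 27, Quinn 0. Grace and Noor advance.
Runoff: Grace is ranked above Noor on 49 ballots, Noor above Grace on 52.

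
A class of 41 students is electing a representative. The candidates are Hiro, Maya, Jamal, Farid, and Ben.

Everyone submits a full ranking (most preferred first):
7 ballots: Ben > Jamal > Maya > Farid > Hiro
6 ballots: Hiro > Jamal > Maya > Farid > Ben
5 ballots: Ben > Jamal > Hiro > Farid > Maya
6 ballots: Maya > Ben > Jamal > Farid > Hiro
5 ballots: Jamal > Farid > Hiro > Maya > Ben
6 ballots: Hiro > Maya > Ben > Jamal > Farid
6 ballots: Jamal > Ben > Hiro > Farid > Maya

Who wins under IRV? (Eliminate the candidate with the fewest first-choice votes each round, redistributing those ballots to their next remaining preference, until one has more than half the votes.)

Ben

Round 1: Hiro 12, Maya 6, Jamal 11, Farid 0, Ben 12. Farid eliminated.
Round 2: Hiro 12, Maya 6, Jamal 11, Ben 12. Maya eliminated.
Round 3: Hiro 12, Jamal 11, Ben 18. Jamal eliminated.
Round 4: Hiro 17, Ben 24. Ben has a majority (≥21).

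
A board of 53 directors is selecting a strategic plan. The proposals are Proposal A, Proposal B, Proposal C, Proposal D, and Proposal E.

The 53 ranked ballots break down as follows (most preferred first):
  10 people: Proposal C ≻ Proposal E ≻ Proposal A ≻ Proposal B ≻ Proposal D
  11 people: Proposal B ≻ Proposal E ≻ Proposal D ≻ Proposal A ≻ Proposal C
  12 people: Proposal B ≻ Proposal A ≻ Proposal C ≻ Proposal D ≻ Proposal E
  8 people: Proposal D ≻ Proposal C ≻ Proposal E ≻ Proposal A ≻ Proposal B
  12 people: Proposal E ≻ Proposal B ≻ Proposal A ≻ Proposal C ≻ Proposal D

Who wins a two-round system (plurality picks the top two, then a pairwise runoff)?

Round 1 first-place votes: Proposal A 0, Proposal B 23, Proposal C 10, Proposal D 8, Proposal E 12. Proposal B and Proposal E advance.
Runoff: Proposal B is ranked above Proposal E on 23 ballots, Proposal E above Proposal B on 30.

Proposal E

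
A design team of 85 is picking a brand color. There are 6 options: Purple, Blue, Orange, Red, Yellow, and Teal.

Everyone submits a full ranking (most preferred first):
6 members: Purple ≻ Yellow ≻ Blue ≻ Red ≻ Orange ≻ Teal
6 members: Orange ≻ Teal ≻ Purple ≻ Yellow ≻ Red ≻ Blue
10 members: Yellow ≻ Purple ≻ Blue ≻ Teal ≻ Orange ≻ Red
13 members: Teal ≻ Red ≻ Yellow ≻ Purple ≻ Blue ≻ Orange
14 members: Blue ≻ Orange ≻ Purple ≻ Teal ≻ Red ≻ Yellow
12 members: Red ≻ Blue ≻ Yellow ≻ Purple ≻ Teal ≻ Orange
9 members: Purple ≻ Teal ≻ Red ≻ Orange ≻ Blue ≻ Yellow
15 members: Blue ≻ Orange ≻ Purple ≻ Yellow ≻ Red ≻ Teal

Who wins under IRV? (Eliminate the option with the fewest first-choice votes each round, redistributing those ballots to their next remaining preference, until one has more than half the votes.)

Round 1: Purple 15, Blue 29, Orange 6, Red 12, Yellow 10, Teal 13. Orange eliminated.
Round 2: Purple 15, Blue 29, Red 12, Yellow 10, Teal 19. Yellow eliminated.
Round 3: Purple 25, Blue 29, Red 12, Teal 19. Red eliminated.
Round 4: Purple 25, Blue 41, Teal 19. Teal eliminated.
Round 5: Purple 44, Blue 41. Purple has a majority (≥43).

Purple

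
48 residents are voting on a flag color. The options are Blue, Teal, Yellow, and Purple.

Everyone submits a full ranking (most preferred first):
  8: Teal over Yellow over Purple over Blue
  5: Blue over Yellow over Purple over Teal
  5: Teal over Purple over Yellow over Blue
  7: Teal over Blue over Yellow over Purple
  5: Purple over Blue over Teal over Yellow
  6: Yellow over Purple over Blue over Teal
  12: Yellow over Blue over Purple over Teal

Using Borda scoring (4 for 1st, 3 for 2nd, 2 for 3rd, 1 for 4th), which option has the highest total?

Blue: 8×1 + 5×4 + 5×1 + 7×3 + 5×3 + 6×2 + 12×3 = 117
Teal: 8×4 + 5×1 + 5×4 + 7×4 + 5×2 + 6×1 + 12×1 = 113
Yellow: 8×3 + 5×3 + 5×2 + 7×2 + 5×1 + 6×4 + 12×4 = 140
Purple: 8×2 + 5×2 + 5×3 + 7×1 + 5×4 + 6×3 + 12×2 = 110

Yellow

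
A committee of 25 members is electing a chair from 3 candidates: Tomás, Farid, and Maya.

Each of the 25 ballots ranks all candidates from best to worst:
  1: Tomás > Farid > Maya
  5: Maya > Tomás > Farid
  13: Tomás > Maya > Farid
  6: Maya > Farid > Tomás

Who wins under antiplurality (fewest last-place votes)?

Maya

Last-place votes: Tomás 6, Farid 18, Maya 1.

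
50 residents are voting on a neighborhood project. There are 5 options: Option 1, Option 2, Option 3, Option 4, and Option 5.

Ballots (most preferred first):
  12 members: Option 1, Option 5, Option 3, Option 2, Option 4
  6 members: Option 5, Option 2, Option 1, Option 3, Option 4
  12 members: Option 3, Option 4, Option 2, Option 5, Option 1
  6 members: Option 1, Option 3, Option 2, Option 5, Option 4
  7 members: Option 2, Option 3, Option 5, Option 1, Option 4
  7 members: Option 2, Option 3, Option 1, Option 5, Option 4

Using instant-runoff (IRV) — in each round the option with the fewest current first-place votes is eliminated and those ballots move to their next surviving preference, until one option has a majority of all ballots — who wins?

Round 1: Option 1 18, Option 2 14, Option 3 12, Option 4 0, Option 5 6. Option 4 eliminated.
Round 2: Option 1 18, Option 2 14, Option 3 12, Option 5 6. Option 5 eliminated.
Round 3: Option 1 18, Option 2 20, Option 3 12. Option 3 eliminated.
Round 4: Option 1 18, Option 2 32. Option 2 has a majority (≥26).

Option 2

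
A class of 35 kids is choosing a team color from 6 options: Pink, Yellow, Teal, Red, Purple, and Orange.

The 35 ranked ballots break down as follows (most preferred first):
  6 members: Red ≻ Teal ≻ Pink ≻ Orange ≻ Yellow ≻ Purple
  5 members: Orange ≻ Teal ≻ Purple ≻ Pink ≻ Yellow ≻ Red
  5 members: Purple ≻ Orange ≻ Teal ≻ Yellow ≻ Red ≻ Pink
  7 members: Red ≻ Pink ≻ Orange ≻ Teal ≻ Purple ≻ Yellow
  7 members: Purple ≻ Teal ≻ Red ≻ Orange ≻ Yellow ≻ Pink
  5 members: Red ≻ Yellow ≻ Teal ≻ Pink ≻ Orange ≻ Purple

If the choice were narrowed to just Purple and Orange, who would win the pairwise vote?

Purple is ranked above Orange on 12 ballots; Orange above Purple on 23.

Orange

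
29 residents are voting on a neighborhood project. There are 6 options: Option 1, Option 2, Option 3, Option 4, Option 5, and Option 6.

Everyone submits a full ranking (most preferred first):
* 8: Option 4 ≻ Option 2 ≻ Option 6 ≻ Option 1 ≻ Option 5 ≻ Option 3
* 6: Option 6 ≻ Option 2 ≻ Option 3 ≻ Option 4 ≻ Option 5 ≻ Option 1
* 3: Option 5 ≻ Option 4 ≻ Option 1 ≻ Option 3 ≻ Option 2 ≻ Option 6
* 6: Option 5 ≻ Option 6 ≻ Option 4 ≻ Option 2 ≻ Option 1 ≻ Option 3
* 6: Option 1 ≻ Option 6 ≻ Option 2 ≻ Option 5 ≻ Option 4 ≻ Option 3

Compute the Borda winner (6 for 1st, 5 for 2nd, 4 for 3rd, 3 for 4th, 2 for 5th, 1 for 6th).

Option 1: 8×3 + 6×1 + 3×4 + 6×2 + 6×6 = 90
Option 2: 8×5 + 6×5 + 3×2 + 6×3 + 6×4 = 118
Option 3: 8×1 + 6×4 + 3×3 + 6×1 + 6×1 = 53
Option 4: 8×6 + 6×3 + 3×5 + 6×4 + 6×2 = 117
Option 5: 8×2 + 6×2 + 3×6 + 6×6 + 6×3 = 100
Option 6: 8×4 + 6×6 + 3×1 + 6×5 + 6×5 = 131

Option 6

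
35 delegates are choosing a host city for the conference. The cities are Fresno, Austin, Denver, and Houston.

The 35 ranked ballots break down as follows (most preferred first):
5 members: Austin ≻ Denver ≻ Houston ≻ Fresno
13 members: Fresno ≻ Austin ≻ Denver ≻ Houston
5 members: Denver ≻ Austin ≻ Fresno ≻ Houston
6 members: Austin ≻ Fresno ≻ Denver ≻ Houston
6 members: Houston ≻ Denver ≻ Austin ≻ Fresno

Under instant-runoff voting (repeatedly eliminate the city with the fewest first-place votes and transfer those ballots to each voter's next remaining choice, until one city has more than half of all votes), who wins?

Round 1: Fresno 13, Austin 11, Denver 5, Houston 6. Denver eliminated.
Round 2: Fresno 13, Austin 16, Houston 6. Houston eliminated.
Round 3: Fresno 13, Austin 22. Austin has a majority (≥18).

Austin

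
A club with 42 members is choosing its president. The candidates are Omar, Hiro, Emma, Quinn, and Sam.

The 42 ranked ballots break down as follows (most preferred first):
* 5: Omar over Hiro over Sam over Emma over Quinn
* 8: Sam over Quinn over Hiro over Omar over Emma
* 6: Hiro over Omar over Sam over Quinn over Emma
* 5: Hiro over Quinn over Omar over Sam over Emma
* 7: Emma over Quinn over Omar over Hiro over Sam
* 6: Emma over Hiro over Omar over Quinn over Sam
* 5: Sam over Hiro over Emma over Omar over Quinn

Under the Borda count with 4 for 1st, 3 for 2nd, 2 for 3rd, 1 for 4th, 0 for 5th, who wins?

Omar: 5×4 + 8×1 + 6×3 + 5×2 + 7×2 + 6×2 + 5×1 = 87
Hiro: 5×3 + 8×2 + 6×4 + 5×4 + 7×1 + 6×3 + 5×3 = 115
Emma: 5×1 + 8×0 + 6×0 + 5×0 + 7×4 + 6×4 + 5×2 = 67
Quinn: 5×0 + 8×3 + 6×1 + 5×3 + 7×3 + 6×1 + 5×0 = 72
Sam: 5×2 + 8×4 + 6×2 + 5×1 + 7×0 + 6×0 + 5×4 = 79

Hiro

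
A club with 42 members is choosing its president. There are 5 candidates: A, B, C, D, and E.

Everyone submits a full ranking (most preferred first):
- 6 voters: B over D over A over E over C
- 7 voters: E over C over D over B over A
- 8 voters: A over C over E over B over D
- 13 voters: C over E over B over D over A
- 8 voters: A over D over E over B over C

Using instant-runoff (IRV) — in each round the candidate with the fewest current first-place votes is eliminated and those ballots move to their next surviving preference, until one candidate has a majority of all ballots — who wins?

Round 1: A 16, B 6, C 13, D 0, E 7. D eliminated.
Round 2: A 16, B 6, C 13, E 7. B eliminated.
Round 3: A 22, C 13, E 7. A has a majority (≥22).

A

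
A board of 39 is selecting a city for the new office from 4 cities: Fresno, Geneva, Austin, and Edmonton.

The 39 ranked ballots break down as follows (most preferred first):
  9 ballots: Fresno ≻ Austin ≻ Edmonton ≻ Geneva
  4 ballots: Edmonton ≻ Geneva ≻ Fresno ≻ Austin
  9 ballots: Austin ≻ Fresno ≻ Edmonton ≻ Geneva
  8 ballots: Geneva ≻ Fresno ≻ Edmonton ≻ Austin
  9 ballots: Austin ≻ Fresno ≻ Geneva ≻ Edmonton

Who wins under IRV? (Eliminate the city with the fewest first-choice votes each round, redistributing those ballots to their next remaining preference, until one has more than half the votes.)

Austin

Round 1: Fresno 9, Geneva 8, Austin 18, Edmonton 4. Edmonton eliminated.
Round 2: Fresno 9, Geneva 12, Austin 18. Fresno eliminated.
Round 3: Geneva 12, Austin 27. Austin has a majority (≥20).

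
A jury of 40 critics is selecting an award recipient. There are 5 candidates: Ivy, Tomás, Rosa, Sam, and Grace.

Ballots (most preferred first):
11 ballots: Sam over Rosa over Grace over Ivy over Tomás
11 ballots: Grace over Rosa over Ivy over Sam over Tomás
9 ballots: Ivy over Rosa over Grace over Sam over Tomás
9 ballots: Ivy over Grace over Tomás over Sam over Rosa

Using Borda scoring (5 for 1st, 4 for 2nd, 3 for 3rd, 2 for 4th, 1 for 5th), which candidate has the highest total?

Ivy: 11×2 + 11×3 + 9×5 + 9×5 = 145
Tomás: 11×1 + 11×1 + 9×1 + 9×3 = 58
Rosa: 11×4 + 11×4 + 9×4 + 9×1 = 133
Sam: 11×5 + 11×2 + 9×2 + 9×2 = 113
Grace: 11×3 + 11×5 + 9×3 + 9×4 = 151

Grace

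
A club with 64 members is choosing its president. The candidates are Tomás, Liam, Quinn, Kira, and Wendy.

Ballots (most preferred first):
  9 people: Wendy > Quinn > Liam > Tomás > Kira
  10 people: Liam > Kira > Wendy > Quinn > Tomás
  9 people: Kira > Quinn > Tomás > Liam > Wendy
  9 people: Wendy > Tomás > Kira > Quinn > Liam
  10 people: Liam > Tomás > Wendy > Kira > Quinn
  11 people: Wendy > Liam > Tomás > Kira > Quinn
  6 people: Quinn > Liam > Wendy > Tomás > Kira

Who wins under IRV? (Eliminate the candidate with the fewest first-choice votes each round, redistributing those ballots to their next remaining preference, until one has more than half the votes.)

Round 1: Tomás 0, Liam 20, Quinn 6, Kira 9, Wendy 29. Tomás eliminated.
Round 2: Liam 20, Quinn 6, Kira 9, Wendy 29. Quinn eliminated.
Round 3: Liam 26, Kira 9, Wendy 29. Kira eliminated.
Round 4: Liam 35, Wendy 29. Liam has a majority (≥33).

Liam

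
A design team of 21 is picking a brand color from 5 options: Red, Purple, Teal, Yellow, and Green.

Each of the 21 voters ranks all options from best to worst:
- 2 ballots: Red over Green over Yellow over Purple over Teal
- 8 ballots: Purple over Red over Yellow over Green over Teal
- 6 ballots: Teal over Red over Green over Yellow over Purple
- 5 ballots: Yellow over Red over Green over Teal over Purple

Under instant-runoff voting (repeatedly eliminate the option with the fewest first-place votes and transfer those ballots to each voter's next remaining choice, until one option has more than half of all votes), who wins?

Round 1: Red 2, Purple 8, Teal 6, Yellow 5, Green 0. Green eliminated.
Round 2: Red 2, Purple 8, Teal 6, Yellow 5. Red eliminated.
Round 3: Purple 8, Teal 6, Yellow 7. Teal eliminated.
Round 4: Purple 8, Yellow 13. Yellow has a majority (≥11).

Yellow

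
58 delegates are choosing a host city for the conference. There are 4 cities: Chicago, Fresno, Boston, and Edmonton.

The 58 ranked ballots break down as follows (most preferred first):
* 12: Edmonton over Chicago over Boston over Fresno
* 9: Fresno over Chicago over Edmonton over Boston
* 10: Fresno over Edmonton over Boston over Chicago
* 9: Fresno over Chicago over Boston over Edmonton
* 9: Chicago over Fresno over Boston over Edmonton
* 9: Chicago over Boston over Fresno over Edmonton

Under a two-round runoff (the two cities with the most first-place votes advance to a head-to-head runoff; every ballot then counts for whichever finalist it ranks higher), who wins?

Chicago

Round 1 first-place votes: Chicago 18, Fresno 28, Boston 0, Edmonton 12. Fresno and Chicago advance.
Runoff: Fresno is ranked above Chicago on 28 ballots, Chicago above Fresno on 30.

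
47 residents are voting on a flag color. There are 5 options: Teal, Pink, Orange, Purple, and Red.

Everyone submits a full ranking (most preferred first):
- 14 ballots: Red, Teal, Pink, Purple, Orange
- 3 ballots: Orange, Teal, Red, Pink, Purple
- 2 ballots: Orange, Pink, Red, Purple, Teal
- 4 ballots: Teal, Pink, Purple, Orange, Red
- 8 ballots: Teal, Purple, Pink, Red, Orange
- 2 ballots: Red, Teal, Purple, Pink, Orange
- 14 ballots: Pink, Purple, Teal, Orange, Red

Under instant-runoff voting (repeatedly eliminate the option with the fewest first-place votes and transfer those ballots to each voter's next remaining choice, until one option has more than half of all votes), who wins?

Round 1: Teal 12, Pink 14, Orange 5, Purple 0, Red 16. Purple eliminated.
Round 2: Teal 12, Pink 14, Orange 5, Red 16. Orange eliminated.
Round 3: Teal 15, Pink 16, Red 16. Teal eliminated.
Round 4: Pink 28, Red 19. Pink has a majority (≥24).

Pink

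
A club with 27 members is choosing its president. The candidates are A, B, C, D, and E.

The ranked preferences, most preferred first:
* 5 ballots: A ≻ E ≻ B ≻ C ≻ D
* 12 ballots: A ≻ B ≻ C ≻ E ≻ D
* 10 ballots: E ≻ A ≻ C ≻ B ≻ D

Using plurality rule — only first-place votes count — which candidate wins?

First-place votes: A 17, B 0, C 0, D 0, E 10.

A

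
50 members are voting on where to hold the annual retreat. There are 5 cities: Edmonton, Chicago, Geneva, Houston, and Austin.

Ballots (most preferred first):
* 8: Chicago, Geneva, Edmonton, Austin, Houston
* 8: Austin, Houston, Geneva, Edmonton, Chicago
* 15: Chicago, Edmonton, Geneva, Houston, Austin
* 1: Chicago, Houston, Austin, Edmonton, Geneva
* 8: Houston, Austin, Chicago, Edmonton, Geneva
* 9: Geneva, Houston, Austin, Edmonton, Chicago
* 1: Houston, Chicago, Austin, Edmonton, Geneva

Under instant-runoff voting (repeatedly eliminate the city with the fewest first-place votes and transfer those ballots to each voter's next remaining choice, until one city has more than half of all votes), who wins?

Houston

Round 1: Edmonton 0, Chicago 24, Geneva 9, Houston 9, Austin 8. Edmonton eliminated.
Round 2: Chicago 24, Geneva 9, Houston 9, Austin 8. Austin eliminated.
Round 3: Chicago 24, Geneva 9, Houston 17. Geneva eliminated.
Round 4: Chicago 24, Houston 26. Houston has a majority (≥26).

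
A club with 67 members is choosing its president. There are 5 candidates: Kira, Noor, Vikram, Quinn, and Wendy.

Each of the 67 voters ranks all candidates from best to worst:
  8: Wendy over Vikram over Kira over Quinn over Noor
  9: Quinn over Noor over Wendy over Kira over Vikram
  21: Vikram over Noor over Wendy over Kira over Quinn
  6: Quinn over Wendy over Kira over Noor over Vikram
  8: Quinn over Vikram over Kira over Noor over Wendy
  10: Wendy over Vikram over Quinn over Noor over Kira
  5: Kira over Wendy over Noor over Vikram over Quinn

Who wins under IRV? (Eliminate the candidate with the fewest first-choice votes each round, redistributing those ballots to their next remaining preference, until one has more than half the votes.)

Round 1: Kira 5, Noor 0, Vikram 21, Quinn 23, Wendy 18. Noor eliminated.
Round 2: Kira 5, Vikram 21, Quinn 23, Wendy 18. Kira eliminated.
Round 3: Vikram 21, Quinn 23, Wendy 23. Vikram eliminated.
Round 4: Quinn 23, Wendy 44. Wendy has a majority (≥34).

Wendy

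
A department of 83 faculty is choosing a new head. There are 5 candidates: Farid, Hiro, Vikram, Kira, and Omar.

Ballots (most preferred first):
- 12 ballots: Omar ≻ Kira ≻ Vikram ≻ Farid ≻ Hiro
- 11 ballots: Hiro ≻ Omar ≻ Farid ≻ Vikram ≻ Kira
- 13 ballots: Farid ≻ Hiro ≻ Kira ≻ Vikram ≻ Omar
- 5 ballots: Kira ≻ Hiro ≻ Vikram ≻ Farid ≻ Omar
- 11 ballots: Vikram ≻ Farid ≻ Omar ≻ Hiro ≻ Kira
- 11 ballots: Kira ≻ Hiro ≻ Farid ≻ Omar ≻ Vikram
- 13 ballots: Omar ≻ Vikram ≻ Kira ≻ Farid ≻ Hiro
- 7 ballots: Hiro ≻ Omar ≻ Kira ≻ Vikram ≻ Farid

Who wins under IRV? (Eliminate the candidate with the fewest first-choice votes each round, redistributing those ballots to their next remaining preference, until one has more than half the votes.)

Hiro

Round 1: Farid 13, Hiro 18, Vikram 11, Kira 16, Omar 25. Vikram eliminated.
Round 2: Farid 24, Hiro 18, Kira 16, Omar 25. Kira eliminated.
Round 3: Farid 24, Hiro 34, Omar 25. Farid eliminated.
Round 4: Hiro 47, Omar 36. Hiro has a majority (≥42).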